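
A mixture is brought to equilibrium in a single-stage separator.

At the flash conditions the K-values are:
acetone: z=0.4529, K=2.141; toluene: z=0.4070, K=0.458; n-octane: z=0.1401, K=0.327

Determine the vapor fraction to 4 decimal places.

ψ = 0.3057

Rachford–Rice: g(ψ) = Σ zᵢ(Kᵢ−1)/(1+ψ(Kᵢ−1)) = 0.
Check two-phase: ΣzᵢKᵢ = 1.2019 > 1 and Σzᵢ/Kᵢ = 1.5286 > 1, so g(0) = 0.2019 > 0 and g(1) = -0.5286 < 0.
Iterate (Newton) starting at ψ = 0.68:
  ψ = 0.6800: g = -0.23221, g' = -0.7025 → ψ = 0.3495
  ψ = 0.3495: g = -0.02598, g' = -0.5918 → ψ = 0.3056
  ψ = 0.3056: g = 0.00009, g' = -0.5965 → ψ = 0.3057
Converged at ψ = 0.3057.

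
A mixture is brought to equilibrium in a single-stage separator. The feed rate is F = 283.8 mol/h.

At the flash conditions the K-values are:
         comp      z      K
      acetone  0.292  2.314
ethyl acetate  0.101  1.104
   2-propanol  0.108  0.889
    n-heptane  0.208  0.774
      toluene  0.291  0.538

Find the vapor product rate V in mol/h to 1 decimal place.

Material balance + equilibrium reduce to Σ zᵢ(Kᵢ−1)/(1+ψ(Kᵢ−1)) = 0.
Feasibility: ΣzᵢKᵢ = 1.201, Σzᵢ/Kᵢ = 1.149 — both > 1, two phases present.
Newton–Raphson from ψ = 0.38:
  ψ = 0.380: g = 0.0390, g' = -0.331 → ψ = 0.498
  ψ = 0.498: g = 0.0017, g' = -0.305 → ψ = 0.503
Converged at ψ = 0.503.
Then V = ψ·F = 0.5034·283.8 = 142.9 mol/h and L = F − V = 140.9 mol/h.

V = 142.9 mol/h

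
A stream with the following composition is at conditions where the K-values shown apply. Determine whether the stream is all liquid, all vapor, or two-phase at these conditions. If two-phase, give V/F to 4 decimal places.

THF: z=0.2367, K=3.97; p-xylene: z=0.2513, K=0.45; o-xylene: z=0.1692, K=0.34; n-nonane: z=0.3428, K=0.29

two-phase, V/F = 0.1089

ΣzᵢKᵢ = 1.2097; Σzᵢ/Kᵢ = 2.2978.
Both exceed 1, so a two-phase solution exists.
Material balance + equilibrium reduce to Σ zᵢ(Kᵢ−1)/(1+ψ(Kᵢ−1)) = 0.
Iterate (Newton) starting at ψ = 0.5:
  ψ = 0.5000: g = -0.45176, g' = -1.0623 → ψ = 0.0747
  ψ = 0.0747: g = 0.05668, g' = -1.7553 → ψ = 0.1070
  ψ = 0.1070: g = 0.00302, g' = -1.5758 → ψ = 0.1089
Converged at ψ = 0.1089.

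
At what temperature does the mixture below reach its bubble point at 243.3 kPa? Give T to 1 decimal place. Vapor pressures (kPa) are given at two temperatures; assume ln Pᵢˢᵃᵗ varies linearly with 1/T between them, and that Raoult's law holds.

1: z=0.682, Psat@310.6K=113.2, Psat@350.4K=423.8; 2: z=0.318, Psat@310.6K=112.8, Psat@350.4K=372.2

Bubble-point temperature: ΣzᵢPᵢˢᵃᵗ(T) = P. Interpolate ln Pᵢˢᵃᵗ = aᵢ + bᵢ/T.
  T = 310.6 K: ΣzᵢPᵢˢᵃᵗ = 113.07 kPa
  T = 350.4 K: ΣzᵢPᵢˢᵃᵗ = 407.39 kPa
  T = 330.5 K: ΣzᵢPᵢˢᵃᵗ = 222.98 kPa
  T = 340.4 K: ΣzᵢPᵢˢᵃᵗ = 303.57 kPa
  T = 335.4 K: ΣzᵢPᵢˢᵃᵗ = 260.35 kPa
  T = 332.9 K: ΣzᵢPᵢˢᵃᵗ = 240.70 kPa
Interpolating between 332.9 K and 335.4 K gives T ≈ 333.2 K.

T = 333.2 K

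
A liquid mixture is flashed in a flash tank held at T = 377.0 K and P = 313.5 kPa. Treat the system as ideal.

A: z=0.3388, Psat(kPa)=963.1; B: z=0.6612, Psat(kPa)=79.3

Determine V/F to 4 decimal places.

Raoult's law: Kᵢ = Pᵢˢᵃᵗ/P = Pᵢˢᵃᵗ/313.5.
  K_A = 963.1/313.5 = 3.072089, K_B = 79.3/313.5 = 0.252951
Binary case is linear: z₁(K₁−1)(1+V/F(K₂−1)) + z₂(K₂−1)(1+V/F(K₁−1)) = 0
⇒ V/F = [z₁(K₁−1)+z₂(K₂−1)] / [−(K₁−1)(K₂−1)] = 0.20807/1.54795 = 0.1344

V/F = 0.1344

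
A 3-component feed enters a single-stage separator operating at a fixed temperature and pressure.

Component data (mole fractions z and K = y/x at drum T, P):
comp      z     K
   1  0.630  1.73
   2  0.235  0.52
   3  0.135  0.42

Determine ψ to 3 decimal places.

ψ = 0.707

Newton iteration, ψ⁰ = 0.5:
  ψ = 0.500: g = 0.0782, g' = -0.364 → ψ = 0.715
  ψ = 0.715: g = -0.0033, g' = -0.403 → ψ = 0.707
Converged at ψ = 0.707.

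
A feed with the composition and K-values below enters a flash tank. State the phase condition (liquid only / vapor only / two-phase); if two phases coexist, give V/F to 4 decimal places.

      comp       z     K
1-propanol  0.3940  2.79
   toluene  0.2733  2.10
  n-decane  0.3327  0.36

two-phase, V/F = 0.8153

ΣzᵢKᵢ = 1.7930; Σzᵢ/Kᵢ = 1.1955.
Both exceed 1, so a two-phase solution exists.
Iterate (Newton) starting at ψ = 0.36:
  ψ = 0.3600: g = 0.36756, g' = -0.8666 → ψ = 0.7841
  ψ = 0.7841: g = 0.02740, g' = -0.8630 → ψ = 0.8159
  ψ = 0.8159: g = -0.00053, g' = -0.8972 → ψ = 0.8153
Converged at ψ = 0.8153.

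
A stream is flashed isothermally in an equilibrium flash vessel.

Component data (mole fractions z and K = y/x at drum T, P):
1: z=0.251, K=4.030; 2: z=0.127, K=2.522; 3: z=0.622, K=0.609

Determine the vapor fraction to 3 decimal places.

ψ = 0.705

Newton–Raphson from ψ = 0.5:
  ψ = 0.500: g = 0.1099, g' = -0.606 → ψ = 0.681
  ψ = 0.681: g = 0.0116, g' = -0.493 → ψ = 0.705
Converged at ψ = 0.705.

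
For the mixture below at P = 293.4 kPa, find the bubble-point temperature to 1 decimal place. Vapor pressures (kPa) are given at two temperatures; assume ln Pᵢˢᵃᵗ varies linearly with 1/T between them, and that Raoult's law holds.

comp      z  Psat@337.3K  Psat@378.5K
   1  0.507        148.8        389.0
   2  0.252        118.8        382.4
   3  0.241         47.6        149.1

Bubble-point temperature: ΣzᵢPᵢˢᵃᵗ(T) = P. Interpolate ln Pᵢˢᵃᵗ = aᵢ + bᵢ/T.
  T = 337.3 K: ΣzᵢPᵢˢᵃᵗ = 116.85 kPa
  T = 378.5 K: ΣzᵢPᵢˢᵃᵗ = 329.52 kPa
  T = 357.9 K: ΣzᵢPᵢˢᵃᵗ = 201.93 kPa
  T = 368.2 K: ΣzᵢPᵢˢᵃᵗ = 259.66 kPa
  T = 373.4 K: ΣzᵢPᵢˢᵃᵗ = 293.31 kPa
  T = 375.9 K: ΣzᵢPᵢˢᵃᵗ = 310.65 kPa
Interpolating between 373.4 K and 375.9 K gives T ≈ 373.4 K.

T = 373.4 K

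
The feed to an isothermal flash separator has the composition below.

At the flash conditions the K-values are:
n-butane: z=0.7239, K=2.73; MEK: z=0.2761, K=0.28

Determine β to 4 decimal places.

β = 0.8458

Material balance + equilibrium reduce to Σ zᵢ(Kᵢ−1)/(1+β(Kᵢ−1)) = 0.
Feasibility: ΣzᵢKᵢ = 2.0536, Σzᵢ/Kᵢ = 1.2512 — both > 1, two phases present.
Iterate (Newton) starting at β = 0.5:
  β = 0.5000: g = 0.36089, g' = -0.9723 → β = 0.8712
  β = 0.8712: g = -0.03377, g' = -1.3747 → β = 0.8466
  β = 0.8466: g = -0.00100, g' = -1.2955 → β = 0.8458
Converged at β = 0.8458.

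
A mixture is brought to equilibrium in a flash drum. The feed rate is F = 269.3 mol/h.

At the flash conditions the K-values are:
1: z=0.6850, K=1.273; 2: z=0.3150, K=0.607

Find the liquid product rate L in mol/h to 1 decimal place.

L = 110.6 mol/h

Let β = V/F and solve Σ zᵢ(Kᵢ−1)/(1+β(Kᵢ−1)) = 0.
g(0) = ΣzᵢKᵢ − 1 = 0.0632 and g(1) = 1 − Σzᵢ/Kᵢ = -0.0570, so a root lies in (0, 1).
Binary case is linear: z₁(K₁−1)(1+β(K₂−1)) + z₂(K₂−1)(1+β(K₁−1)) = 0
⇒ β = [z₁(K₁−1)+z₂(K₂−1)] / [−(K₁−1)(K₂−1)] = 0.06321/0.10729 = 0.5892
Then V = β·F = 0.5892·269.3 = 158.7 mol/h and L = F − V = 110.6 mol/h.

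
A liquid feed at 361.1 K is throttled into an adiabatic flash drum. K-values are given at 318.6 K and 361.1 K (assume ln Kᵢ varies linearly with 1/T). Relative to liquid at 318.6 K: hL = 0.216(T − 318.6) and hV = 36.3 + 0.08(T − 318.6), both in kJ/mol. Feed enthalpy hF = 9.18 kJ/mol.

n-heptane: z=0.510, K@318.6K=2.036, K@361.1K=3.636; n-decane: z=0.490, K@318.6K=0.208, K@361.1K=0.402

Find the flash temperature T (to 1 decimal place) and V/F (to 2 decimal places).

T = 322.5 K, V/F = 0.23

Adiabatic flash: solve Rachford–Rice at each trial T, then check hF = ψ·hV(T) + (1−ψ)·hL(T).
  T = 318.6 K: K = (2.036, 0.208), RR gives ψ = 0.171, H_out = 6.206 kJ/mol
  T = 361.1 K: K = (3.636, 0.402), RR gives ψ = 0.667, H_out = 29.535 kJ/mol
  T = 339.9 K: K = (2.772, 0.295), RR gives ψ = 0.447, H_out = 19.545 kJ/mol
  T = 329.2 K: K = (2.386, 0.249), RR gives ψ = 0.326, H_out = 13.641 kJ/mol
  T = 323.9 K: K = (2.207, 0.228), RR gives ψ = 0.255, H_out = 10.203 kJ/mol
  T = 321.2 K: K = (2.119, 0.218), RR gives ψ = 0.214, H_out = 8.251 kJ/mol
  T = 322.5 K: K = (2.161, 0.223), RR gives ψ = 0.234, H_out = 9.211 kJ/mol
Linear interpolation between T = 321.2 (H_out = 8.251) and T = 322.5 (H_out = 9.211) on hF = 9.18 gives T ≈ 322.5 K, at which ψ = 0.23.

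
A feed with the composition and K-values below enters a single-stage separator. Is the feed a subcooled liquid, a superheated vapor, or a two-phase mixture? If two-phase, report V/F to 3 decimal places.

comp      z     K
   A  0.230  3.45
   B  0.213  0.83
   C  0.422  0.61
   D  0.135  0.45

two-phase, V/F = 0.319

ΣzᵢKᵢ = 1.288; Σzᵢ/Kᵢ = 1.315.
Both exceed 1, so a two-phase solution exists.
Rachford–Rice: g(ψ) = Σ zᵢ(Kᵢ−1)/(1+ψ(Kᵢ−1)) = 0.
Newton iteration, ψ⁰ = 0.57:
  ψ = 0.570: g = -0.1247, g' = -0.441 → ψ = 0.287
  ψ = 0.287: g = 0.0193, g' = -0.622 → ψ = 0.318
  ψ = 0.318: g = 0.0006, g' = -0.587 → ψ = 0.319
Converged at ψ = 0.319.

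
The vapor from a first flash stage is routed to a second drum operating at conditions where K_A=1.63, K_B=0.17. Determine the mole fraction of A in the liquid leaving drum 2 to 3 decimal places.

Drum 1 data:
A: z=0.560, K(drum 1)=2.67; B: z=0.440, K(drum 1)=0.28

x_A (drum 2) = 0.568

Drum 1:
Let ψ₁ = V/F and solve Σ zᵢ(Kᵢ−1)/(1+ψ₁(Kᵢ−1)) = 0.
Feasibility: ΣzᵢKᵢ = 1.618, Σzᵢ/Kᵢ = 1.781 — both > 1, two phases present.
Newton iteration, ψ₁⁰ = 0.5:
  ψ₁ = 0.500: g = 0.0146, g' = -1.021 → ψ₁ = 0.514
Converged at ψ₁ = 0.514.
Drum-1 compositions:
  A: x = 0.301, y = 0.804
  B: x = 0.699, y = 0.196
Drum-2 feed = drum-1 vapor: z₂ = (0.8044, 0.1956).
Drum 2:
Newton–Raphson from ψ₂ = 0.48:
  ψ₂ = 0.480: g = 0.1192, g' = -0.561 → ψ₂ = 0.693
  ψ₂ = 0.693: g = -0.0291, g' = -0.900 → ψ₂ = 0.660
  ψ₂ = 0.660: g = -0.0014, g' = -0.819 → ψ₂ = 0.659
Converged at ψ₂ = 0.659.
  A: x = 0.568, y = 0.927
  B: x = 0.432, y = 0.073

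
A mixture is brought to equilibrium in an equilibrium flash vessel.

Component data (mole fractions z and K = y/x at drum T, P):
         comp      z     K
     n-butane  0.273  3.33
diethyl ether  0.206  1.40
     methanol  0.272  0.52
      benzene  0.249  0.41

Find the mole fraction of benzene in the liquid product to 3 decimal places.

Let ψ = V/F and solve Σ zᵢ(Kᵢ−1)/(1+ψ(Kᵢ−1)) = 0.
Feasibility: ΣzᵢKᵢ = 1.441, Σzᵢ/Kᵢ = 1.360 — both > 1, two phases present.
Iterate (Newton) starting at ψ = 0.7:
  ψ = 0.700: g = -0.1408, g' = -0.628 → ψ = 0.476
  ψ = 0.476: g = -0.0026, g' = -0.629 → ψ = 0.472
Converged at ψ = 0.472.
Compositions from xᵢ = zᵢ/(1+ψ(Kᵢ−1)), yᵢ = Kᵢxᵢ:
  n-butane: x = 0.130, y = 0.433
  diethyl ether: x = 0.173, y = 0.243
  methanol: x = 0.352, y = 0.183
  benzene: x = 0.345, y = 0.141

x_benzene = 0.345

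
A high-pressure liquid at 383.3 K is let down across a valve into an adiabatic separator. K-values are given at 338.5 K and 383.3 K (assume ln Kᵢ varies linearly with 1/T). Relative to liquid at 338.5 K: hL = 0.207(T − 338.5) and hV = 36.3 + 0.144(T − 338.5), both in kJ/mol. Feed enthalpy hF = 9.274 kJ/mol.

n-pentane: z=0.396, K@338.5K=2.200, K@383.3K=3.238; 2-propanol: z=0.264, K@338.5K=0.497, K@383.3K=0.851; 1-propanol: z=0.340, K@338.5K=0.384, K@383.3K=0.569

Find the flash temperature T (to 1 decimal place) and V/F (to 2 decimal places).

T = 341.5 K, V/F = 0.24

Adiabatic flash: solve Rachford–Rice at each trial T, then check hF = ψ·hV(T) + (1−ψ)·hL(T).
  T = 338.5 K: K = (2.200, 0.497, 0.384), RR gives ψ = 0.195, H_out = 7.068 kJ/mol
  T = 383.3 K: K = (3.238, 0.851, 0.569), RR gives ψ = 0.923, H_out = 40.185 kJ/mol
  T = 360.9 K: K = (2.701, 0.661, 0.473), RR gives ψ = 0.524, H_out = 22.921 kJ/mol
  T = 349.7 K: K = (2.446, 0.576, 0.428), RR gives ψ = 0.359, H_out = 15.093 kJ/mol
  T = 344.1 K: K = (2.322, 0.536, 0.406), RR gives ψ = 0.278, H_out = 11.146 kJ/mol
  T = 341.3 K: K = (2.261, 0.516, 0.395), RR gives ψ = 0.237, H_out = 9.129 kJ/mol
  T = 342.7 K: K = (2.291, 0.526, 0.400), RR gives ψ = 0.257, H_out = 10.142 kJ/mol
Linear interpolation between T = 341.3 (H_out = 9.129) and T = 342.7 (H_out = 10.142) on hF = 9.274 gives T ≈ 341.5 K, at which ψ = 0.24.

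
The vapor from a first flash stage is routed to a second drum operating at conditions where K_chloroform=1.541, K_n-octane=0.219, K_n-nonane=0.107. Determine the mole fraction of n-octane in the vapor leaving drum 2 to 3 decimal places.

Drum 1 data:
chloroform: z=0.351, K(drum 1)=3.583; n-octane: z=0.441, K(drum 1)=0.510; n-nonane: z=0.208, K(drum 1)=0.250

Drum 1:
Rachford–Rice: g(ψ₁) = Σ zᵢ(Kᵢ−1)/(1+ψ₁(Kᵢ−1)) = 0.
g(0) = ΣzᵢKᵢ − 1 = 0.535 and g(1) = 1 − Σzᵢ/Kᵢ = -0.795, so a root lies in (0, 1).
Newton iteration, ψ₁⁰ = 0.5:
  ψ₁ = 0.500: g = -0.1402, g' = -0.931 → ψ₁ = 0.349
  ψ₁ = 0.349: g = 0.0043, g' = -1.016 → ψ₁ = 0.354
Converged at ψ₁ = 0.354.
Drum-1 compositions:
  chloroform: x = 0.183, y = 0.657
  n-octane: x = 0.533, y = 0.272
  n-nonane: x = 0.283, y = 0.071
Drum-2 feed = drum-1 vapor: z₂ = (0.6571, 0.2721, 0.0708).
Drum 2:
Newton–Raphson from ψ₂ = 0.5:
  ψ₂ = 0.500: g = -0.1830, g' = -0.750 → ψ₂ = 0.256
  ψ₂ = 0.256: g = -0.0353, g' = -0.503 → ψ₂ = 0.186
  ψ₂ = 0.186: g = -0.0013, g' = -0.467 → ψ₂ = 0.183
Converged at ψ₂ = 0.183.
  chloroform: x = 0.598, y = 0.921
  n-octane: x = 0.317, y = 0.070
  n-nonane: x = 0.085, y = 0.009

y_n-octane (drum 2) = 0.070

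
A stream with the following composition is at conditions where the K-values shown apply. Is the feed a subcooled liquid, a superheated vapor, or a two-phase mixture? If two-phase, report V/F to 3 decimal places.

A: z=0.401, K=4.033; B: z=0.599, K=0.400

ΣzᵢKᵢ = 1.857; Σzᵢ/Kᵢ = 1.597.
Both exceed 1, so a two-phase solution exists.
Newton–Raphson from ψ = 0.59:
  ψ = 0.590: g = -0.1203, g' = -0.991 → ψ = 0.469
  ψ = 0.469: g = 0.0024, g' = -1.047 → ψ = 0.471
Converged at ψ = 0.471.

two-phase, V/F = 0.471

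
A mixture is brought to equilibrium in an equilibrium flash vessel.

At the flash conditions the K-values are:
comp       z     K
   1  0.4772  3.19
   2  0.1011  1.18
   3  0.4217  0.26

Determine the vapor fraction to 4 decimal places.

ψ = 0.5182

Rachford–Rice: g(ψ) = Σ zᵢ(Kᵢ−1)/(1+ψ(Kᵢ−1)) = 0.
Check two-phase: ΣzᵢKᵢ = 1.7512 > 1 and Σzᵢ/Kᵢ = 1.8572 > 1, so g(0) = 0.7512 > 0 and g(1) = -0.8572 < 0.
Iterate (Newton) starting at ψ = 0.58:
  ψ = 0.5800: g = -0.06988, g' = -1.1555 → ψ = 0.5195
  ψ = 0.5195: g = -0.00145, g' = -1.1130 → ψ = 0.5182
Converged at ψ = 0.5182.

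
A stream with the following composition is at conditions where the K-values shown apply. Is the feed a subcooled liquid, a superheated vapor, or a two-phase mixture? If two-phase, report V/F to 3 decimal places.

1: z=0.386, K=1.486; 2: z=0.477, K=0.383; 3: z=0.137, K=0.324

ΣzᵢKᵢ = 0.801; Σzᵢ/Kᵢ = 1.928.
Since ΣzᵢKᵢ < 1 the mixture is below its bubble point — single liquid phase.

subcooled liquid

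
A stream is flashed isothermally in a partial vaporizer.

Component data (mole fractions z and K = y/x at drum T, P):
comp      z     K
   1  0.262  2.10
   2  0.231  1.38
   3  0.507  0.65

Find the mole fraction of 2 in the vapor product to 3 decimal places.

y_2 = 0.253

Material balance + equilibrium reduce to Σ zᵢ(Kᵢ−1)/(1+ψ(Kᵢ−1)) = 0.
Check two-phase: ΣzᵢKᵢ = 1.199 > 1 and Σzᵢ/Kᵢ = 1.072 > 1, so g(0) = 0.199 > 0 and g(1) = -0.072 < 0.
Iterate (Newton) starting at ψ = 0.5:
  ψ = 0.500: g = 0.0446, g' = -0.247 → ψ = 0.681
  ψ = 0.681: g = 0.0016, g' = -0.232 → ψ = 0.688
Converged at ψ = 0.688.
Compositions from xᵢ = zᵢ/(1+ψ(Kᵢ−1)), yᵢ = Kᵢxᵢ:
  1: x = 0.149, y = 0.313
  2: x = 0.183, y = 0.253
  3: x = 0.668, y = 0.434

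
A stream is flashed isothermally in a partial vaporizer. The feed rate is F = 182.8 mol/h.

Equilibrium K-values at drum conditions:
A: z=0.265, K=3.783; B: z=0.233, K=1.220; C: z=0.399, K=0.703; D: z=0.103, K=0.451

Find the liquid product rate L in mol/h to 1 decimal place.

Rachford–Rice: g(V/F) = Σ zᵢ(Kᵢ−1)/(1+V/F(Kᵢ−1)) = 0.
Check two-phase: ΣzᵢKᵢ = 1.614 > 1 and Σzᵢ/Kᵢ = 1.057 > 1, so g(0) = 0.614 > 0 and g(1) = -0.057 < 0.
Iterate (Newton) starting at V/F = 0.57:
  V/F = 0.570: g = 0.1057, g' = -0.433 → V/F = 0.814
  V/F = 0.814: g = 0.0106, g' = -0.363 → V/F = 0.844
Converged at V/F = 0.844.
Then V = V/F·F = 0.8438·182.8 = 154.3 mol/h and L = F − V = 28.5 mol/h.

L = 28.5 mol/h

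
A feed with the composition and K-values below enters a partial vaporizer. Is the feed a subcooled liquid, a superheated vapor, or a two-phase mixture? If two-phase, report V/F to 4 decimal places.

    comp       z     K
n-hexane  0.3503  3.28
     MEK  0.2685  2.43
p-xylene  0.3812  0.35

ΣzᵢKᵢ = 1.9349; Σzᵢ/Kᵢ = 1.3064.
Both exceed 1, so a two-phase solution exists.
Let ψ = V/F and solve Σ zᵢ(Kᵢ−1)/(1+ψ(Kᵢ−1)) = 0.
Newton iteration, ψ⁰ = 0.62:
  ψ = 0.6200: g = 0.11938, g' = -0.9187 → ψ = 0.7499
  ψ = 0.7499: g = -0.00344, g' = -0.9889 → ψ = 0.7465
Converged at ψ = 0.7465.

two-phase, V/F = 0.7465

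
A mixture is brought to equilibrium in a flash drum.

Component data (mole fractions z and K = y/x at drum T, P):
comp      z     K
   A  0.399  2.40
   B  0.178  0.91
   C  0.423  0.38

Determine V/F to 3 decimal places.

V/F = 0.388

Rachford–Rice: g(V/F) = Σ zᵢ(Kᵢ−1)/(1+V/F(Kᵢ−1)) = 0.
g(0) = ΣzᵢKᵢ − 1 = 0.280 and g(1) = 1 − Σzᵢ/Kᵢ = -0.475, so a root lies in (0, 1).
Iterate (Newton) starting at V/F = 0.5:
  V/F = 0.500: g = -0.0683, g' = -0.614 → V/F = 0.389
  V/F = 0.389: g = -0.0004, g' = -0.612 → V/F = 0.388
Converged at V/F = 0.388.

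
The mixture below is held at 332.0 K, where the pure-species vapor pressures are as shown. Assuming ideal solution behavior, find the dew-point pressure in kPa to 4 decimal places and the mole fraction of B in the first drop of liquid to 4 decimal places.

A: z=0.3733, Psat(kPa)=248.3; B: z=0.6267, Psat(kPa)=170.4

Pdew = 193.0040 kPa, x_B = 0.7098

At the dew point ψ → 1, so Σzᵢ/Kᵢ = 1 with Kᵢ = Pᵢˢᵃᵗ/P ⇒ 1/P = Σzᵢ/Pᵢˢᵃᵗ.
1/P = 0.3733/248.3 + 0.6267/170.4 = 0.0051812 ⇒ P = 193.0040 kPa
xᵢ = zᵢP/Pᵢˢᵃᵗ ⇒ x_B = 0.6267·193.0040/170.4 = 0.7098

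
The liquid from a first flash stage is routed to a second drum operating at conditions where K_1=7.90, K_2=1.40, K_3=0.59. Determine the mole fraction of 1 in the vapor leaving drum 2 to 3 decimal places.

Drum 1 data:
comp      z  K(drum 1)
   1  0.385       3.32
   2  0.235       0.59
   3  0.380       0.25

y_1 (drum 2) = 0.261

Drum 1:
Let ψ₁ = V/F and solve Σ zᵢ(Kᵢ−1)/(1+ψ₁(Kᵢ−1)) = 0.
Feasibility: ΣzᵢKᵢ = 1.512, Σzᵢ/Kᵢ = 2.034 — both > 1, two phases present.
Newton iteration, ψ₁⁰ = 0.46:
  ψ₁ = 0.460: g = -0.1218, g' = -1.043 → ψ₁ = 0.343
  ψ₁ = 0.343: g = 0.0013, g' = -1.083 → ψ₁ = 0.344
Converged at ψ₁ = 0.344.
Drum-1 compositions:
  1: x = 0.214, y = 0.710
  2: x = 0.274, y = 0.161
  3: x = 0.512, y = 0.128
Drum-2 feed = drum-1 liquid: z₂ = (0.2140, 0.2736, 0.5124).
Drum 2:
Iterate (Newton) starting at ψ₂ = 0.46:
  ψ₂ = 0.460: g = 0.1873, g' = -0.747 → ψ₂ = 0.711
  ψ₂ = 0.711: g = 0.0388, g' = -0.490 → ψ₂ = 0.790
  ψ₂ = 0.790: g = 0.0014, g' = -0.459 → ψ₂ = 0.793
Converged at ψ₂ = 0.793.
  1: x = 0.033, y = 0.261
  2: x = 0.208, y = 0.291
  3: x = 0.759, y = 0.448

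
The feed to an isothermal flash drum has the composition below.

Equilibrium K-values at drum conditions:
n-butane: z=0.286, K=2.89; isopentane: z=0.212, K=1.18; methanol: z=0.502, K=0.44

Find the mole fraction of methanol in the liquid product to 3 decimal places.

Newton iteration, ψ⁰ = 0.5:
  ψ = 0.500: g = -0.0775, g' = -0.580 → ψ = 0.366
  ψ = 0.366: g = 0.0016, g' = -0.612 → ψ = 0.369
Converged at ψ = 0.369.
Compositions from xᵢ = zᵢ/(1+ψ(Kᵢ−1)), yᵢ = Kᵢxᵢ:
  n-butane: x = 0.169, y = 0.487
  isopentane: x = 0.199, y = 0.235
  methanol: x = 0.633, y = 0.278

x_methanol = 0.633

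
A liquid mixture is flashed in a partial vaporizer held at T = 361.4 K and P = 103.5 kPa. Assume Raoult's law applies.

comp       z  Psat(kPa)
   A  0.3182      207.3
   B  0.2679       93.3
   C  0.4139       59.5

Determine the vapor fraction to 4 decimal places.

ψ = 0.3577

Raoult's law: Kᵢ = Pᵢˢᵃᵗ/P = Pᵢˢᵃᵗ/103.5.
  K_A = 207.3/103.5 = 2.002899, K_B = 93.3/103.5 = 0.901449, K_C = 59.5/103.5 = 0.574879
Newton iteration, ψ⁰ = 0.46:
  ψ = 0.4600: g = -0.02801, g' = -0.2683 → ψ = 0.3556
  ψ = 0.3556: g = 0.00057, g' = -0.2805 → ψ = 0.3577
Converged at ψ = 0.3577.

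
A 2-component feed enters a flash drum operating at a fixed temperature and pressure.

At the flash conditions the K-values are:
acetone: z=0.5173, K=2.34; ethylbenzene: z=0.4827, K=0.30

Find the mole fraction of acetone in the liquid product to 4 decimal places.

x_acetone = 0.3431

Rachford–Rice: g(V/F) = Σ zᵢ(Kᵢ−1)/(1+V/F(Kᵢ−1)) = 0.
g(0) = ΣzᵢKᵢ − 1 = 0.3553 and g(1) = 1 − Σzᵢ/Kᵢ = -0.8301, so a root lies in (0, 1).
Newton iteration, V/F⁰ = 0.51:
  V/F = 0.5100: g = -0.11371, g' = -0.8998 → V/F = 0.3836
  V/F = 0.3836: g = -0.00411, g' = -0.8473 → V/F = 0.3788
Converged at V/F = 0.3788.
Compositions from xᵢ = zᵢ/(1+V/F(Kᵢ−1)), yᵢ = Kᵢxᵢ:
  acetone: x = 0.3431, y = 0.8029
  ethylbenzene: x = 0.6569, y = 0.1971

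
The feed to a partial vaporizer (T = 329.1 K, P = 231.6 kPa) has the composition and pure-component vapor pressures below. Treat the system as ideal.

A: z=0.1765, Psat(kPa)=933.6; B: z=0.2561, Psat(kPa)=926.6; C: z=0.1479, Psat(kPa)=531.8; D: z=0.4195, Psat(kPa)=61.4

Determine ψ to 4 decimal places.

ψ = 0.6158

Raoult's law: Kᵢ = Pᵢˢᵃᵗ/P = Pᵢˢᵃᵗ/231.6.
  K_A = 933.6/231.6 = 4.031088, K_B = 926.6/231.6 = 4.000864, K_C = 531.8/231.6 = 2.296200, K_D = 61.4/231.6 = 0.265112
Let ψ = V/F and solve Σ zᵢ(Kᵢ−1)/(1+ψ(Kᵢ−1)) = 0.
g(0) = ΣzᵢKᵢ − 1 = 1.1869 and g(1) = 1 − Σzᵢ/Kᵢ = -0.7546, so a root lies in (0, 1).
Newton iteration, ψ⁰ = 0.66:
  ψ = 0.6600: g = -0.05918, g' = -1.3662 → ψ = 0.6167
  ψ = 0.6167: g = -0.00119, g' = -1.3153 → ψ = 0.6158
Converged at ψ = 0.6158.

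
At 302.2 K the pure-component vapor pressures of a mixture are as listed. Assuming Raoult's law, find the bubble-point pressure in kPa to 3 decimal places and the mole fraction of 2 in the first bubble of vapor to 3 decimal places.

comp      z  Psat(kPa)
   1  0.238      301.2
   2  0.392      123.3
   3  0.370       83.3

At the bubble point ψ → 0, so ΣzᵢKᵢ = 1 with Kᵢ = Pᵢˢᵃᵗ/P ⇒ P = ΣzᵢPᵢˢᵃᵗ.
P = 0.238·301.2 + 0.392·123.3 + 0.370·83.3 = 150.840 kPa
yᵢ = zᵢPᵢˢᵃᵗ/P ⇒ y_2 = 0.392·123.3/150.840 = 0.320

Pbub = 150.840 kPa, y_2 = 0.320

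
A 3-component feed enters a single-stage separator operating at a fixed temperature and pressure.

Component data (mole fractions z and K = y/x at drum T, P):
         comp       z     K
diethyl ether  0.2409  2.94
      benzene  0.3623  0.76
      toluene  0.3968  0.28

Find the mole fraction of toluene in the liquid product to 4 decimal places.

x_toluene = 0.4256

Newton–Raphson from ψ = 0.48:
  ψ = 0.4800: g = -0.29285, g' = -0.7501 → ψ = 0.0896
  ψ = 0.0896: g = 0.00390, g' = -0.9149 → ψ = 0.0938
  ψ = 0.0938: g = 0.00002, g' = -0.9073 → ψ = 0.0939
Converged at ψ = 0.0939.
Compositions from xᵢ = zᵢ/(1+ψ(Kᵢ−1)), yᵢ = Kᵢxᵢ:
  diethyl ether: x = 0.2038, y = 0.5992
  benzene: x = 0.3706, y = 0.2817
  toluene: x = 0.4256, y = 0.1192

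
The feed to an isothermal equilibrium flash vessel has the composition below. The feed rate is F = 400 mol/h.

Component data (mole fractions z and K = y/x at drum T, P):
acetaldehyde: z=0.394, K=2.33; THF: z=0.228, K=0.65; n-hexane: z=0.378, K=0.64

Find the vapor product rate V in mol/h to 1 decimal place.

Let β = V/F and solve Σ zᵢ(Kᵢ−1)/(1+β(Kᵢ−1)) = 0.
Check two-phase: ΣzᵢKᵢ = 1.308 > 1 and Σzᵢ/Kᵢ = 1.110 > 1, so g(0) = 0.308 > 0 and g(1) = -0.110 < 0.
Iterate (Newton) starting at β = 0.48:
  β = 0.480: g = 0.0594, g' = -0.372 → β = 0.640
  β = 0.640: g = 0.0034, g' = -0.332 → β = 0.650
Converged at β = 0.650.
Then V = β·F = 0.6503·400 = 260.1 mol/h and L = F − V = 139.9 mol/h.

V = 260.1 mol/h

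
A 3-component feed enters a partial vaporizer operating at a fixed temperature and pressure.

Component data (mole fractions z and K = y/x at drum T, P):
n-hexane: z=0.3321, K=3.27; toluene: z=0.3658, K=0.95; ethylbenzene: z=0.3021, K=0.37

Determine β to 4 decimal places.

β = 0.5908

Newton iteration, β⁰ = 0.54:
  β = 0.5400: g = 0.03144, g' = -0.6218 → β = 0.5906
  β = 0.5906: g = 0.00015, g' = -0.6174 → β = 0.5908
Converged at β = 0.5908.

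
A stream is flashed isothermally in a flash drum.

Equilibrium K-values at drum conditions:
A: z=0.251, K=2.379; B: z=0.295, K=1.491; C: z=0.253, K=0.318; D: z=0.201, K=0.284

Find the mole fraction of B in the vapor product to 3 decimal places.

Newton iteration, ψ⁰ = 0.5:
  ψ = 0.500: g = -0.1648, g' = -0.734 → ψ = 0.275
  ψ = 0.275: g = -0.0133, g' = -0.644 → ψ = 0.255
Converged at ψ = 0.255.
Compositions from xᵢ = zᵢ/(1+ψ(Kᵢ−1)), yᵢ = Kᵢxᵢ:
  A: x = 0.186, y = 0.442
  B: x = 0.262, y = 0.391
  C: x = 0.306, y = 0.097
  D: x = 0.246, y = 0.070

y_B = 0.391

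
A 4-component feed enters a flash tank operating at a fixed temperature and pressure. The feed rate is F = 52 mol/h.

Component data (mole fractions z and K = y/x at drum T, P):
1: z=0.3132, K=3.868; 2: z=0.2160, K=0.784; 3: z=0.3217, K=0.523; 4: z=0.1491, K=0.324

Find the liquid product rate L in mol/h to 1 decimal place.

Material balance + equilibrium reduce to Σ zᵢ(Kᵢ−1)/(1+ψ(Kᵢ−1)) = 0.
g(0) = ΣzᵢKᵢ − 1 = 0.5974 and g(1) = 1 − Σzᵢ/Kᵢ = -0.4318, so a root lies in (0, 1).
Newton–Raphson from ψ = 0.5:
  ψ = 0.5000: g = -0.03702, g' = -0.7292 → ψ = 0.4492
  ψ = 0.4492: g = 0.00081, g' = -0.7634 → ψ = 0.4503
Converged at ψ = 0.4503.
Then V = ψ·F = 0.4503·52 = 23.4 mol/h and L = F − V = 28.6 mol/h.

L = 28.6 mol/h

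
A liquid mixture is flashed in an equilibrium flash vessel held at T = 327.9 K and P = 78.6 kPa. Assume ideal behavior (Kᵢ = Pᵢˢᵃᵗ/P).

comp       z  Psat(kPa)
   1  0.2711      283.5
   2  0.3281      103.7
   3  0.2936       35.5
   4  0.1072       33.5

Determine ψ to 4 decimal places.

Raoult's law: Kᵢ = Pᵢˢᵃᵗ/P = Pᵢˢᵃᵗ/78.6.
  K_1 = 283.5/78.6 = 3.606870, K_2 = 103.7/78.6 = 1.319338, K_3 = 35.5/78.6 = 0.451654, K_4 = 33.5/78.6 = 0.426209
Rachford–Rice: g(ψ) = Σ zᵢ(Kᵢ−1)/(1+ψ(Kᵢ−1)) = 0.
Check two-phase: ΣzᵢKᵢ = 1.5890 > 1 and Σzᵢ/Kᵢ = 1.2254 > 1, so g(0) = 0.5890 > 0 and g(1) = -0.2254 < 0.
Newton–Raphson from ψ = 0.5:
  ψ = 0.5000: g = 0.08910, g' = -0.6091 → ψ = 0.6463
  ψ = 0.6463: g = 0.00296, g' = -0.5795 → ψ = 0.6514
Converged at ψ = 0.6514.

ψ = 0.6514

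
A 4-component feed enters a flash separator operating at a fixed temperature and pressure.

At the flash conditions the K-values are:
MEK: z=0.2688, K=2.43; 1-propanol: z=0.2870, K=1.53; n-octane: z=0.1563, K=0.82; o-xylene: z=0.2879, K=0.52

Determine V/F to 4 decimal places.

Rachford–Rice: g(V/F) = Σ zᵢ(Kᵢ−1)/(1+V/F(Kᵢ−1)) = 0.
g(0) = ΣzᵢKᵢ − 1 = 0.3702 and g(1) = 1 − Σzᵢ/Kᵢ = -0.0425, so a root lies in (0, 1).
Iterate (Newton) starting at V/F = 0.5:
  V/F = 0.5000: g = 0.13163, g' = -0.3582 → V/F = 0.8674
  V/F = 0.8674: g = 0.00565, g' = -0.3492 → V/F = 0.8836
Converged at V/F = 0.8836.

V/F = 0.8836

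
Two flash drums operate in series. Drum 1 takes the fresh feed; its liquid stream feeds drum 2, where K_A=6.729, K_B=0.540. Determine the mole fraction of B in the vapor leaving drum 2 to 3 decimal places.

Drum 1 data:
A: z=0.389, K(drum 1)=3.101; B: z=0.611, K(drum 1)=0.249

Drum 1:
Let ψ₁ = V/F and solve Σ zᵢ(Kᵢ−1)/(1+ψ₁(Kᵢ−1)) = 0.
Feasibility: ΣzᵢKᵢ = 1.358, Σzᵢ/Kᵢ = 2.579 — both > 1, two phases present.
Binary case is linear: z₁(K₁−1)(1+ψ₁(K₂−1)) + z₂(K₂−1)(1+ψ₁(K₁−1)) = 0
⇒ ψ₁ = [z₁(K₁−1)+z₂(K₂−1)] / [−(K₁−1)(K₂−1)] = 0.3584/1.5779 = 0.227
Drum-1 compositions:
  A: x = 0.263, y = 0.817
  B: x = 0.737, y = 0.183
Drum-2 feed = drum-1 liquid: z₂ = (0.2633, 0.7367).
Drum 2:
Rachford–Rice: g(ψ₂) = Σ zᵢ(Kᵢ−1)/(1+ψ₂(Kᵢ−1)) = 0.
g(0) = ΣzᵢKᵢ − 1 = 1.170 and g(1) = 1 − Σzᵢ/Kᵢ = -0.403, so a root lies in (0, 1).
Newton–Raphson from ψ₂ = 0.5:
  ψ₂ = 0.500: g = -0.0497, g' = -0.842 → ψ₂ = 0.441
  ψ₂ = 0.441: g = 0.0028, g' = -0.940 → ψ₂ = 0.444
Converged at ψ₂ = 0.444.
  A: x = 0.074, y = 0.500
  B: x = 0.926, y = 0.500

y_B (drum 2) = 0.500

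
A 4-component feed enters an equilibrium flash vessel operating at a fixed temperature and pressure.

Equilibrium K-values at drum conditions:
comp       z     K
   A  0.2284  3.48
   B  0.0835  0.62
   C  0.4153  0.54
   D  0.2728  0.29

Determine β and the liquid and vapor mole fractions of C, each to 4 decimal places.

β = 0.1105, x_C = 0.4375, y_C = 0.2363

Material balance + equilibrium reduce to Σ zᵢ(Kᵢ−1)/(1+β(Kᵢ−1)) = 0.
g(0) = ΣzᵢKᵢ − 1 = 0.1500 and g(1) = 1 − Σzᵢ/Kᵢ = -0.9101, so a root lies in (0, 1).
Newton–Raphson from β = 0.62:
  β = 0.6200: g = -0.43155, g' = -0.8496 → β = 0.1121
  β = 0.1121: g = -0.00174, g' = -1.1334 → β = 0.1105
Converged at β = 0.1105.
Compositions from xᵢ = zᵢ/(1+β(Kᵢ−1)), yᵢ = Kᵢxᵢ:
  A: x = 0.1793, y = 0.6238
  B: x = 0.0872, y = 0.0540
  C: x = 0.4375, y = 0.2363
  D: x = 0.2960, y = 0.0858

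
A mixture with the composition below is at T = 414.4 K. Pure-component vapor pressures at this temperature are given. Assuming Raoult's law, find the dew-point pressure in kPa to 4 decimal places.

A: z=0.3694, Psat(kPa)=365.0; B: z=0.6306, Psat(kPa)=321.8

Pdew = 336.5126 kPa

At the dew point ψ → 1, so Σzᵢ/Kᵢ = 1 with Kᵢ = Pᵢˢᵃᵗ/P ⇒ 1/P = Σzᵢ/Pᵢˢᵃᵗ.
1/P = 0.3694/365.0 + 0.6306/321.8 = 0.0029717 ⇒ P = 336.5126 kPa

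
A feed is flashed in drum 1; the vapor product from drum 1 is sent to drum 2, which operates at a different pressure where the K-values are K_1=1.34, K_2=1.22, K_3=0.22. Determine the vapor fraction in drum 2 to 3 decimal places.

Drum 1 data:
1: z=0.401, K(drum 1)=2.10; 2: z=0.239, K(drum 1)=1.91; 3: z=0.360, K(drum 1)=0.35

V/F (drum 2) = 0.281

Drum 1:
Material balance + equilibrium reduce to Σ zᵢ(Kᵢ−1)/(1+ψ₁(Kᵢ−1)) = 0.
g(0) = ΣzᵢKᵢ − 1 = 0.425 and g(1) = 1 − Σzᵢ/Kᵢ = -0.345, so a root lies in (0, 1).
Iterate (Newton) starting at ψ₁ = 0.33:
  ψ₁ = 0.330: g = 0.1930, g' = -0.625 → ψ₁ = 0.639
  ψ₁ = 0.639: g = -0.0036, g' = -0.691 → ψ₁ = 0.634
Converged at ψ₁ = 0.634.
Drum-1 compositions:
  1: x = 0.236, y = 0.496
  2: x = 0.152, y = 0.290
  3: x = 0.612, y = 0.214
Drum-2 feed = drum-1 vapor: z₂ = (0.4962, 0.2895, 0.2142).
Drum 2:
Newton iteration, ψ₂⁰ = 0.44:
  ψ₂ = 0.440: g = -0.0496, g' = -0.357 → ψ₂ = 0.301
  ψ₂ = 0.301: g = -0.0056, g' = -0.282 → ψ₂ = 0.281
Converged at ψ₂ = 0.281.
  1: x = 0.453, y = 0.607
  2: x = 0.273, y = 0.333
  3: x = 0.274, y = 0.060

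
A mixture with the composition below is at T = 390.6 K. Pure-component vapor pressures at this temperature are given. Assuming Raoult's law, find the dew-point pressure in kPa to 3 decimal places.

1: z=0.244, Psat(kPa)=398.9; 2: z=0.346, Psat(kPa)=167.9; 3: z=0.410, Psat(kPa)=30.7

Pdew = 62.393 kPa

At the dew point ψ → 1, so Σzᵢ/Kᵢ = 1 with Kᵢ = Pᵢˢᵃᵗ/P ⇒ 1/P = Σzᵢ/Pᵢˢᵃᵗ.
1/P = 0.244/398.9 + 0.346/167.9 + 0.410/30.7 = 0.016027 ⇒ P = 62.393 kPa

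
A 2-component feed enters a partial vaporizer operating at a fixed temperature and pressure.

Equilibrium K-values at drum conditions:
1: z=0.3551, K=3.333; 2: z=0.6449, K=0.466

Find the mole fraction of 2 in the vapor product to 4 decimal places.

Material balance + equilibrium reduce to Σ zᵢ(Kᵢ−1)/(1+β(Kᵢ−1)) = 0.
Feasibility: ΣzᵢKᵢ = 1.4841, Σzᵢ/Kᵢ = 1.4904 — both > 1, two phases present.
Newton–Raphson from β = 0.5:
  β = 0.5000: g = -0.08743, g' = -0.7540 → β = 0.3841
  β = 0.3841: g = 0.00372, g' = -0.8287 → β = 0.3885
  β = 0.3885: g = 0.00001, g' = -0.8246 → β = 0.3886
Converged at β = 0.3886.
Compositions from xᵢ = zᵢ/(1+β(Kᵢ−1)), yᵢ = Kᵢxᵢ:
  1: x = 0.1863, y = 0.6208
  2: x = 0.8137, y = 0.3792

y_2 = 0.3792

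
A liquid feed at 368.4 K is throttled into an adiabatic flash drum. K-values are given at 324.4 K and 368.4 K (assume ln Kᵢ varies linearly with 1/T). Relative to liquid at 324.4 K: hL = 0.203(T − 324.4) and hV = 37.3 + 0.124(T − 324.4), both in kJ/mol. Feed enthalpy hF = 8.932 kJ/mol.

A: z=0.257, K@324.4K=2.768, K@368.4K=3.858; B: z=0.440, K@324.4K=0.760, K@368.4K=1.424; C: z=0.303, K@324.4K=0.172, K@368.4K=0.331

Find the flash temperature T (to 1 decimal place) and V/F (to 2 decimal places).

Adiabatic flash: solve Rachford–Rice at each trial T, then check hF = ψ·hV(T) + (1−ψ)·hL(T).
  T = 324.4 K: K = (2.768, 0.760, 0.172), RR gives ψ = 0.105, H_out = 3.922 kJ/mol
  T = 368.4 K: K = (3.858, 1.424, 0.331), RR gives ψ = 0.710, H_out = 32.937 kJ/mol
  T = 346.4 K: K = (3.303, 1.061, 0.244), RR gives ψ = 0.408, H_out = 18.972 kJ/mol
  T = 335.4 K: K = (3.032, 0.903, 0.206), RR gives ψ = 0.253, H_out = 11.453 kJ/mol
  T = 329.9 K: K = (2.899, 0.830, 0.188), RR gives ψ = 0.178, H_out = 7.682 kJ/mol
  T = 332.6 K: K = (2.964, 0.865, 0.197), RR gives ψ = 0.215, H_out = 9.531 kJ/mol
  T = 331.2 K: K = (2.931, 0.847, 0.192), RR gives ψ = 0.196, H_out = 8.572 kJ/mol
Linear interpolation between T = 331.2 (H_out = 8.572) and T = 332.6 (H_out = 9.531) on hF = 8.932 gives T ≈ 331.7 K, at which ψ = 0.20.

T = 331.7 K, V/F = 0.20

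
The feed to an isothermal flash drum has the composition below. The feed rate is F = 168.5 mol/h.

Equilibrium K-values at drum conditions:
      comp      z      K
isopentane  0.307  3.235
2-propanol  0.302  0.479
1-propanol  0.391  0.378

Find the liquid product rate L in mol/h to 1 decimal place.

L = 131.3 mol/h

Let ψ = V/F and solve Σ zᵢ(Kᵢ−1)/(1+ψ(Kᵢ−1)) = 0.
Check two-phase: ΣzᵢKᵢ = 1.286 > 1 and Σzᵢ/Kᵢ = 1.760 > 1, so g(0) = 0.286 > 0 and g(1) = -0.760 < 0.
Newton–Raphson from ψ = 0.5:
  ψ = 0.500: g = -0.2417, g' = -0.811 → ψ = 0.202
  ψ = 0.202: g = 0.0189, g' = -1.029 → ψ = 0.220
  ψ = 0.220: g = 0.0003, g' = -0.996 → ψ = 0.221
Converged at ψ = 0.221.
Then V = ψ·F = 0.2205·168.5 = 37.2 mol/h and L = F − V = 131.3 mol/h.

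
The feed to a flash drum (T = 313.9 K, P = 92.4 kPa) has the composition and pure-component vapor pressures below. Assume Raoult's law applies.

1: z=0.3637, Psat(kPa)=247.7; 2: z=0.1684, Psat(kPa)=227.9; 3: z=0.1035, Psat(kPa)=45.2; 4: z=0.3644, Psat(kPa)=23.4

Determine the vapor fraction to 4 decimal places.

ψ = 0.4688

Raoult's law: Kᵢ = Pᵢˢᵃᵗ/P = Pᵢˢᵃᵗ/92.4.
  K_1 = 247.7/92.4 = 2.680736, K_2 = 227.9/92.4 = 2.466450, K_3 = 45.2/92.4 = 0.489177, K_4 = 23.4/92.4 = 0.253247
Let ψ = V/F and solve Σ zᵢ(Kᵢ−1)/(1+ψ(Kᵢ−1)) = 0.
Check two-phase: ΣzᵢKᵢ = 1.5332 > 1 and Σzᵢ/Kᵢ = 1.8544 > 1, so g(0) = 0.5332 > 0 and g(1) = -0.8544 < 0.
Newton iteration, ψ⁰ = 0.41:
  ψ = 0.4100: g = 0.05705, g' = -0.9667 → ψ = 0.4690
  ψ = 0.4690: g = -0.00018, g' = -0.9764 → ψ = 0.4688
Converged at ψ = 0.4688.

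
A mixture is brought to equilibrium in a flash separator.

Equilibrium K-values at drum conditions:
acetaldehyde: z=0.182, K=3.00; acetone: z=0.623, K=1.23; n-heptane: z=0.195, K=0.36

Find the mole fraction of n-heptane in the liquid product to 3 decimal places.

x_n-heptane = 0.406

Iterate (Newton) starting at ψ = 0.5:
  ψ = 0.500: g = 0.1270, g' = -0.381 → ψ = 0.833
  ψ = 0.833: g = -0.0106, g' = -0.492 → ψ = 0.812
  ψ = 0.812: g = -0.0002, g' = -0.475 → ψ = 0.811
Converged at ψ = 0.811.
Compositions from xᵢ = zᵢ/(1+ψ(Kᵢ−1)), yᵢ = Kᵢxᵢ:
  acetaldehyde: x = 0.069, y = 0.208
  acetone: x = 0.525, y = 0.646
  n-heptane: x = 0.406, y = 0.146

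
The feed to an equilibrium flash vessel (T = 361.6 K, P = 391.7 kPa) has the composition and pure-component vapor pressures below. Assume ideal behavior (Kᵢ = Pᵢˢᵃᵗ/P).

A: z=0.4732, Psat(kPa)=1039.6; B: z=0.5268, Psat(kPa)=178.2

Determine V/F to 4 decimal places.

Raoult's law: Kᵢ = Pᵢˢᵃᵗ/P = Pᵢˢᵃᵗ/391.7.
  K_A = 1039.6/391.7 = 2.654072, K_B = 178.2/391.7 = 0.454940
Binary case is linear: z₁(K₁−1)(1+V/F(K₂−1)) + z₂(K₂−1)(1+V/F(K₁−1)) = 0
⇒ V/F = [z₁(K₁−1)+z₂(K₂−1)] / [−(K₁−1)(K₂−1)] = 0.49557/0.90157 = 0.5497

V/F = 0.5497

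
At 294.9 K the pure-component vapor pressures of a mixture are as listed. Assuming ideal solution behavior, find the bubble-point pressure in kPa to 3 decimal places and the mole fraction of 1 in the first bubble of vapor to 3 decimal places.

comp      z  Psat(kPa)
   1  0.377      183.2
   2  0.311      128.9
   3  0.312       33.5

At the bubble point ψ → 0, so ΣzᵢKᵢ = 1 with Kᵢ = Pᵢˢᵃᵗ/P ⇒ P = ΣzᵢPᵢˢᵃᵗ.
P = 0.377·183.2 + 0.311·128.9 + 0.312·33.5 = 119.606 kPa
yᵢ = zᵢPᵢˢᵃᵗ/P ⇒ y_1 = 0.377·183.2/119.606 = 0.577

Pbub = 119.606 kPa, y_1 = 0.577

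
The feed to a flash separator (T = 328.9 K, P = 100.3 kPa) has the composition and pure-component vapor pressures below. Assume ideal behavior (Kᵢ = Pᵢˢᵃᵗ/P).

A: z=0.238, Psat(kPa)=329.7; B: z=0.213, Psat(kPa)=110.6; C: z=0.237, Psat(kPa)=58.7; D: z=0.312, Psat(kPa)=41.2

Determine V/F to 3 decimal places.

V/F = 0.313

Raoult's law: Kᵢ = Pᵢˢᵃᵗ/P = Pᵢˢᵃᵗ/100.3.
  K_A = 329.7/100.3 = 3.28714, K_B = 110.6/100.3 = 1.10269, K_C = 58.7/100.3 = 0.58524, K_D = 41.2/100.3 = 0.41077
Newton iteration, V/F⁰ = 0.46:
  V/F = 0.460: g = -0.0875, g' = -0.564 → V/F = 0.305
  V/F = 0.305: g = 0.0054, g' = -0.649 → V/F = 0.313
Converged at V/F = 0.313.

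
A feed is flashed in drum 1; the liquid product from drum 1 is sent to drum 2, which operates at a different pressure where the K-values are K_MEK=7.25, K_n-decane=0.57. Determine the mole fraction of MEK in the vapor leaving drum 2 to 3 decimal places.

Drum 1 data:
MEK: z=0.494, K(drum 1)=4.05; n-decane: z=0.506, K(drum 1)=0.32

y_MEK (drum 2) = 0.467

Drum 1:
Let ψ₁ = V/F and solve Σ zᵢ(Kᵢ−1)/(1+ψ₁(Kᵢ−1)) = 0.
Feasibility: ΣzᵢKᵢ = 2.163, Σzᵢ/Kᵢ = 1.703 — both > 1, two phases present.
Binary case is linear: z₁(K₁−1)(1+ψ₁(K₂−1)) + z₂(K₂−1)(1+ψ₁(K₁−1)) = 0
⇒ ψ₁ = [z₁(K₁−1)+z₂(K₂−1)] / [−(K₁−1)(K₂−1)] = 1.1626/2.0740 = 0.561
Drum-1 compositions:
  MEK: x = 0.182, y = 0.738
  n-decane: x = 0.818, y = 0.262
Drum-2 feed = drum-1 liquid: z₂ = (0.1823, 0.8177).
Drum 2:
Rachford–Rice: g(ψ₂) = Σ zᵢ(Kᵢ−1)/(1+ψ₂(Kᵢ−1)) = 0.
Feasibility: ΣzᵢKᵢ = 1.788, Σzᵢ/Kᵢ = 1.460 — both > 1, two phases present.
Binary case is linear: z₁(K₁−1)(1+ψ₂(K₂−1)) + z₂(K₂−1)(1+ψ₂(K₁−1)) = 0
⇒ ψ₂ = [z₁(K₁−1)+z₂(K₂−1)] / [−(K₁−1)(K₂−1)] = 0.7878/2.6875 = 0.293
  MEK: x = 0.064, y = 0.467
  n-decane: x = 0.936, y = 0.533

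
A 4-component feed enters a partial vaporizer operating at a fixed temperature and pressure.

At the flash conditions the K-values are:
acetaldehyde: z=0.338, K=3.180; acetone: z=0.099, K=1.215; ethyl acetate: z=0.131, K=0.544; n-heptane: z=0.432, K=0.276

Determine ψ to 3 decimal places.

Iterate (Newton) starting at ψ = 0.46:
  ψ = 0.460: g = -0.1573, g' = -0.957 → ψ = 0.296
  ψ = 0.296: g = 0.0011, g' = -1.001 → ψ = 0.297
Converged at ψ = 0.297.

ψ = 0.297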